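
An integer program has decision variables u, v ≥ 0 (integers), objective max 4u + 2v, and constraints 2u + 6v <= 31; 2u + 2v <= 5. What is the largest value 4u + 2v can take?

The continuous relaxation peaks at (2.5, 0) with value 10.00; rounding to a feasible lattice point costs some objective.
(u,v)=(2,0): 2·2+6·0=4≤31, 2·2+2·0=4≤5, objective 8.
(u,v)=(1,1): 2·1+6·1=8≤31, 2·1+2·1=4≤5, objective 6.
(u,v)=(1,0): 2·1+6·0=2≤31, 2·1+2·0=2≤5, objective 4.
The best lattice point is (2,0), giving 8.

8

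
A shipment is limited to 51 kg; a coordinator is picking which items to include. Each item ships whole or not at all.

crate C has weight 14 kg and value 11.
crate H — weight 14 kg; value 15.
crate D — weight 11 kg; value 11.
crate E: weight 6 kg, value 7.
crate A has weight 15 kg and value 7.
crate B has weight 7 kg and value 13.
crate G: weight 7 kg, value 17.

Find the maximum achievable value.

Treat it as a binary knapsack problem.
Allowing fractional choices, the relaxed optimum would be about 67.7, but items are indivisible.
crate H + crate D + crate E + crate B + crate G: weight 14 + 11 + 6 + 7 + 7 = 45 ≤ 51, value 15 + 11 + 7 + 13 + 17 = 63.
crate C + crate H + crate E + crate B + crate G: weight 14 + 14 + 6 + 7 + 7 = 48 ≤ 51, value 11 + 15 + 7 + 13 + 17 = 63.
The maximum value is 63; one optimal choice is crate H, crate D, crate E, crate B, and crate G.

63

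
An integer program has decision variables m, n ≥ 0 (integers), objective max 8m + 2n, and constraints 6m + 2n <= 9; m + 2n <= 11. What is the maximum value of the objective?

10

(m,n)=(1,1): 6·1+2·1=8≤9, 1·1+2·1=3≤11, objective 10.
(m,n)=(1,0): 6·1+2·0=6≤9, 1·1+2·0=1≤11, objective 8.
(m,n)=(0,2): 6·0+2·2=4≤9, 1·0+2·2=4≤11, objective 4.
Maximum is 10 at (m,n)=(1,1).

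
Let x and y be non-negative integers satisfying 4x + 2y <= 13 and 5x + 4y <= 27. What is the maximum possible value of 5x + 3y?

(x,y)=(0,6): 4·0+2·6=12≤13, 5·0+4·6=24≤27, objective 18.
(x,y)=(0,5): 4·0+2·5=10≤13, 5·0+4·5=20≤27, objective 15.
No feasible integer point exceeds 18.

18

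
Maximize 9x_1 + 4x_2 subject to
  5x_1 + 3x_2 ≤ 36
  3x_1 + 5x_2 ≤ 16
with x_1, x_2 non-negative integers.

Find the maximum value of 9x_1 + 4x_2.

45

The continuous relaxation peaks at (5.33, 0) with value 48.00; rounding to a feasible lattice point costs some objective.
(x_1,x_2)=(5,0): 5·5+3·0=25≤36, 3·5+5·0=15≤16, objective 45.
(x_1,x_2)=(4,0): 5·4+3·0=20≤36, 3·4+5·0=12≤16, objective 36.
The best lattice point is (5,0), giving 45.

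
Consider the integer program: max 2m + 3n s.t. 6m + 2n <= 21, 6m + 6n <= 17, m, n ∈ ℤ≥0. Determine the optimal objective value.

6

The continuous relaxation peaks at (0, 2.83) with value 8.50; rounding to a feasible lattice point costs some objective.
(m,n)=(0,2): 6·0+2·2=4≤21, 6·0+6·2=12≤17, objective 6.
(m,n)=(1,1): 6·1+2·1=8≤21, 6·1+6·1=12≤17, objective 5.
Maximum is 6 at (m,n)=(0,2).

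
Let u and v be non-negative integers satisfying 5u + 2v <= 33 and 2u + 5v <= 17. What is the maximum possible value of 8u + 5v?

53

(u,v)=(6,1) is feasible, giving 53.
(u,v)=(6,0) is feasible, giving 48.
No feasible integer point exceeds 53.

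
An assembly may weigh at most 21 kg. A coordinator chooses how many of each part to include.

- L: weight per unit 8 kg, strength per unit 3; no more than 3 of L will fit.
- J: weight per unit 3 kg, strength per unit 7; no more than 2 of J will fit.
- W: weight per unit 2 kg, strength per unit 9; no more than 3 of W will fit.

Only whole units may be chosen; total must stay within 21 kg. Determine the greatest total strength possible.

44

1×L, 2×J, and 3×W: weight 20 ≤ 21, strength 1·3 + 2·7 + 3·9 = 44.
2×J and 3×W: weight 12 ≤ 21, strength 2·7 + 3·9 = 41.
Best is 44.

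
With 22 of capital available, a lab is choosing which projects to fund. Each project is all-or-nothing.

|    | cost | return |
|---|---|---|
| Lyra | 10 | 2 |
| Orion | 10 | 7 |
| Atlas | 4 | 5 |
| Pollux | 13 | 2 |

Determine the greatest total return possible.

12

This is a 0-1 knapsack instance.
Take Orion and Atlas: cost 10 + 4 = 14 ≤ 22, return 7 + 5 = 12.
No other feasible combination does better.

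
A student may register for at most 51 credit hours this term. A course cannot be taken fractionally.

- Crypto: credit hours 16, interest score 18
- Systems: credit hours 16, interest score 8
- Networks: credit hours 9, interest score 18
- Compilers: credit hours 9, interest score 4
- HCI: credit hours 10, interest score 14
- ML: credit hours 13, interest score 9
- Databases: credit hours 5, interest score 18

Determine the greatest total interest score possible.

72

Allowing fractional choices, the relaxed optimum would be about 75.6, but courses are indivisible.
Crypto + Networks + HCI + Databases: credit hours 16 + 9 + 10 + 5 = 40 ≤ 51, interest score 18 + 18 + 14 + 18 = 68.
Crypto + Networks + Compilers + HCI + Databases: credit hours 16 + 9 + 9 + 10 + 5 = 49 ≤ 51, interest score 18 + 18 + 4 + 14 + 18 = 72.
Best is Crypto, Networks, Compilers, HCI, and Databases with total interest score 72.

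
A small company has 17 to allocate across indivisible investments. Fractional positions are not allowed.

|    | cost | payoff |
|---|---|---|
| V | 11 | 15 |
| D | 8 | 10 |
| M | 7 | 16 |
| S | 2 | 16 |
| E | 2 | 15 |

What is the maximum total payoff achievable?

47

Treat it as a binary knapsack problem.
V + S + E: cost 11 + 2 + 2 = 15 ≤ 17, payoff 15 + 16 + 15 = 46.
M + S + E: cost 7 + 2 + 2 = 11 ≤ 17, payoff 16 + 16 + 15 = 47.
Best is M, S, and E with total payoff 47.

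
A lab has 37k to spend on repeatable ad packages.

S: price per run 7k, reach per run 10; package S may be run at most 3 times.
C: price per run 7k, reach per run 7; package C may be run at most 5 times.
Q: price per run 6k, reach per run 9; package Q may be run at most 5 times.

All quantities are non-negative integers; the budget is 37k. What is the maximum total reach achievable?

55

1×C and 5×Q: price 37 ≤ 37, reach 1·7 + 5·9 = 52.
1×S and 5×Q: price 37 ≤ 37, reach 1·10 + 5·9 = 55.
Best is 55.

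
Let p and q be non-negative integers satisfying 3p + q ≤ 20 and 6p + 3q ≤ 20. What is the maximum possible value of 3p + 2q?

12

The continuous relaxation peaks at (0, 6.67) with value 13.33; rounding to a feasible lattice point costs some objective.
(p,q)=(0,6): 3·0+1·6=6≤20, 6·0+3·6=18≤20, objective 12.
(p,q)=(0,5): 3·0+1·5=5≤20, 6·0+3·5=15≤20, objective 10.
The best lattice point is (0,6), giving 12.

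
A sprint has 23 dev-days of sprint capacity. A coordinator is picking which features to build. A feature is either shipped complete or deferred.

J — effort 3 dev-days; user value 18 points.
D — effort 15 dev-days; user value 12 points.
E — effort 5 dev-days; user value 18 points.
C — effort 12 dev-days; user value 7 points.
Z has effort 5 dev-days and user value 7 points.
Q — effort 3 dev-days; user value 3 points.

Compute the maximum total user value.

48

This is an integer program with binary decision variables.
Allowing fractional choices, the relaxed optimum would be about 51.6, but features are indivisible.
J + E + Z + Q: effort 3 + 5 + 5 + 3 = 16 ≤ 23, user value 18 + 18 + 7 + 3 = 46.
J + D + E: effort 3 + 15 + 5 = 23 ≤ 23, user value 18 + 12 + 18 = 48.
Best is J, D, and E with total user value 48.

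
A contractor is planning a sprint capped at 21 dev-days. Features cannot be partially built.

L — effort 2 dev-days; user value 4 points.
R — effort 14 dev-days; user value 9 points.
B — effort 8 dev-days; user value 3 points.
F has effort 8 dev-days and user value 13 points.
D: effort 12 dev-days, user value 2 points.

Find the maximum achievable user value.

20

L + F: effort 2 + 8 = 10 ≤ 21, user value 4 + 13 = 17.
L + B + F: effort 2 + 8 + 8 = 18 ≤ 21, user value 4 + 3 + 13 = 20.
Best is L, B, and F with total user value 20.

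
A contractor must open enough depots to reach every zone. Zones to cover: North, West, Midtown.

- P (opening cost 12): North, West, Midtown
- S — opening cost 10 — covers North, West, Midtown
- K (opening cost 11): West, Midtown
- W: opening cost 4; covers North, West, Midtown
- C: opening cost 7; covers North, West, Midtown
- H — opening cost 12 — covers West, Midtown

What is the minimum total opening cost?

4

W alone covers North, West, Midtown — every zone.
Total opening cost: 4.
No cover costs less than 4.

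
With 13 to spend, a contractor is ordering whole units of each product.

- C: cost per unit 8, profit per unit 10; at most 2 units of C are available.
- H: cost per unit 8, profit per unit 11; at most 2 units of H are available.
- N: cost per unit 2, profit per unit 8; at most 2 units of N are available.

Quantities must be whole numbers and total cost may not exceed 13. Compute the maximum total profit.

Take 1×H and 2×N: cost 12 ≤ 13, profit 1·11 + 2·8 = 27.
N has the best ratio (8/2) and is taken to its limit of 2; remaining capacity is filled optimally with the others.

27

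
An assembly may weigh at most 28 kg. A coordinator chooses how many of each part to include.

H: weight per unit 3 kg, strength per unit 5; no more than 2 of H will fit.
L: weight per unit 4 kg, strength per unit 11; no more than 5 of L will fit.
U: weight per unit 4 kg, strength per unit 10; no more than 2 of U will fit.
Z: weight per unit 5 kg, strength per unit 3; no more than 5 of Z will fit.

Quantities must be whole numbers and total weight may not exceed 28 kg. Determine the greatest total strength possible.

L has the best ratio (11/4); taking only L gives at most 5×11 = 55 (stopped by the supply cap of 5).
Mixing does better — 5×L and 2×U: weight 28 ≤ 28, strength 5·11 + 2·10 = 75.

75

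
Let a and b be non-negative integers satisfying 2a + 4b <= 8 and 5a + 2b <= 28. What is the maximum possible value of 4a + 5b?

16

(a,b)=(4,0): 2·4+4·0=8≤8, 5·4+2·0=20≤28, objective 16.
(a,b)=(3,0): 2·3+4·0=6≤8, 5·3+2·0=15≤28, objective 12.
Maximum is 16 at (a,b)=(4,0).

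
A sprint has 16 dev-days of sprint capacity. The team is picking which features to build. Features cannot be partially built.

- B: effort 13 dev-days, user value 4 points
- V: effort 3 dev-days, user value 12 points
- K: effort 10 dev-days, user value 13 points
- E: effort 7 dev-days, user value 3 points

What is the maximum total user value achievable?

25

Allowing fractional choices, the relaxed optimum would be about 26.3, but features are indivisible.
B + V: effort 13 + 3 = 16 ≤ 16, user value 4 + 12 = 16.
V + K: effort 3 + 10 = 13 ≤ 16, user value 12 + 13 = 25.
V + E: effort 3 + 7 = 10 ≤ 16, user value 12 + 3 = 15.
Best is V and K with total user value 25.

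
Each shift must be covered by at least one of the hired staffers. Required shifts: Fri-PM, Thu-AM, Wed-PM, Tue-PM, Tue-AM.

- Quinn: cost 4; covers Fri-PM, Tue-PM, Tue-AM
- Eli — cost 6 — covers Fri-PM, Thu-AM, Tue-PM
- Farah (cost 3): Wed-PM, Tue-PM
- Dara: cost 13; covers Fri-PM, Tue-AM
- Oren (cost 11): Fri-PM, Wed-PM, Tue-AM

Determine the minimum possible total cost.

This is an integer covering problem.
Choose Quinn, Eli, and Farah: together they cover Fri-PM, Thu-AM, Wed-PM, Tue-PM, Tue-AM — every shift.
Total cost: 4 + 6 + 3 = 13.
No cover costs less than 13.

13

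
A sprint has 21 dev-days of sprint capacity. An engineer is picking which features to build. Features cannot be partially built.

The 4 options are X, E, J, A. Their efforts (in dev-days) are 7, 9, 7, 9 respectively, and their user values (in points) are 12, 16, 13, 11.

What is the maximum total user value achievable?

Allowing fractional choices, the relaxed optimum would be about 37.6, but features are indivisible.
E + A: effort 9 + 9 = 18 ≤ 21, user value 16 + 11 = 27.
E + J: effort 9 + 7 = 16 ≤ 21, user value 16 + 13 = 29.
X + E: effort 7 + 9 = 16 ≤ 21, user value 12 + 16 = 28.
Best is E and J with total user value 29.

29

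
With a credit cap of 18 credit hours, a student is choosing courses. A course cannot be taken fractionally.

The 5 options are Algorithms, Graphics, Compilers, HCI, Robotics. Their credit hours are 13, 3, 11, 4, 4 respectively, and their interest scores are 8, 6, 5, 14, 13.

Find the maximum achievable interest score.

Allowing fractional choices, the relaxed optimum would be about 37.3, but courses are indivisible.
Graphics + HCI + Robotics: credit hours 3 + 4 + 4 = 11 ≤ 18, interest score 6 + 14 + 13 = 33.
HCI + Robotics: credit hours 4 + 4 = 8 ≤ 18, interest score 14 + 13 = 27.
Graphics + Compilers + HCI: credit hours 3 + 11 + 4 = 18 ≤ 18, interest score 6 + 5 + 14 = 25.
Best is Graphics, HCI, and Robotics with total interest score 33.

33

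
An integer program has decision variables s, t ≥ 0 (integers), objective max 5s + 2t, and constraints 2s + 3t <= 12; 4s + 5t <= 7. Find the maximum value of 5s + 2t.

The continuous relaxation peaks at (1.75, 0) with value 8.75; rounding to a feasible lattice point costs some objective.
(s,t)=(1,0): 2·1+3·0=2≤12, 4·1+5·0=4≤7, objective 5.
(s,t)=(0,1): 2·0+3·1=3≤12, 4·0+5·1=5≤7, objective 2.
Maximum is 5 at (s,t)=(1,0).

5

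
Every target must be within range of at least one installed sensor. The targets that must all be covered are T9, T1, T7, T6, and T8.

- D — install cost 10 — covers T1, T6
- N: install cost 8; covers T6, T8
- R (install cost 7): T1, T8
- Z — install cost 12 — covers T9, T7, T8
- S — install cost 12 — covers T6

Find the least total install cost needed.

22

This is a weighted set-cover instance.
The greedy cost-per-new-target heuristic would pick R, Z, and N for 27, but a cheaper cover exists.
Choose D and Z: together they cover T9, T1, T7, T6, T8 — every target.
Total install cost: 10 + 12 = 22.
No cover costs less than 22.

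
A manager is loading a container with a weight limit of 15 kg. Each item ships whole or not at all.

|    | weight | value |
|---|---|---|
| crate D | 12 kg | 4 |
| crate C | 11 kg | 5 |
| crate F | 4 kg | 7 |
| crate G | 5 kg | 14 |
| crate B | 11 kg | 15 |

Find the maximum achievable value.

crate F + crate G: weight 4 + 5 = 9 ≤ 15, value 7 + 14 = 21.
crate B: weight 11 ≤ 15, value 15.
crate F + crate B: weight 4 + 11 = 15 ≤ 15, value 7 + 15 = 22.
Best is crate F and crate B with total value 22.

22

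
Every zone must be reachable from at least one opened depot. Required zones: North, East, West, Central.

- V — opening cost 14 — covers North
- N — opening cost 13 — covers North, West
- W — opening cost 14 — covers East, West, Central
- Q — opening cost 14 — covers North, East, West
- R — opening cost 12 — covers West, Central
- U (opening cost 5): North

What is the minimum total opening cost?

Choose W and U: together they cover North, East, West, Central — every zone.
Total opening cost: 14 + 5 = 19.
No cover costs less than 19.

19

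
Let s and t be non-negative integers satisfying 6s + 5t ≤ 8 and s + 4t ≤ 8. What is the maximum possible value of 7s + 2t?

Relaxing integrality, the LP optimum is 9.33 at (s,t) = (1.33, 0), which is not an integer point.
(s,t)=(1,0): 6·1+5·0=6≤8, 1·1+4·0=1≤8, objective 7.
(s,t)=(0,1): 6·0+5·1=5≤8, 1·0+4·1=4≤8, objective 2.
(s,t)=(0,0): 6·0+5·0=0≤8, 1·0+4·0=0≤8, objective 0.
Maximum is 7 at (s,t)=(1,0).

7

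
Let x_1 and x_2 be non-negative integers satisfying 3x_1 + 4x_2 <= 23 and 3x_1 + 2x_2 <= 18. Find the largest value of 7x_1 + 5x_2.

42

(x_1,x_2)=(6,0) is feasible, giving 42.
(x_1,x_2)=(5,1) is feasible, giving 40.
(x_1,x_2)=(4,2) is feasible, giving 38.
Maximum is 42 at (x_1,x_2)=(6,0).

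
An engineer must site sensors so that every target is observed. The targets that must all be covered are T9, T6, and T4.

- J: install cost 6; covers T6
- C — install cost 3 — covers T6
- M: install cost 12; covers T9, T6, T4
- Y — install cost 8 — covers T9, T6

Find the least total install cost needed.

12

This is a weighted set-cover instance.
The greedy cost-per-new-target heuristic would pick C and M for 15, but a cheaper cover exists.
M alone covers T9, T6, T4 — every target.
Total install cost: 12.
No cover costs less than 12.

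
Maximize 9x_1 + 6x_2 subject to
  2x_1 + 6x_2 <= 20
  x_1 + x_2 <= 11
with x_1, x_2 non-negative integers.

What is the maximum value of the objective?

90

(x_1,x_2)=(10,0): 2·10+6·0=20≤20, 1·10+1·0=10≤11, objective 90.
(x_1,x_2)=(9,0): 2·9+6·0=18≤20, 1·9+1·0=9≤11, objective 81.
Maximum is 90 at (x_1,x_2)=(10,0).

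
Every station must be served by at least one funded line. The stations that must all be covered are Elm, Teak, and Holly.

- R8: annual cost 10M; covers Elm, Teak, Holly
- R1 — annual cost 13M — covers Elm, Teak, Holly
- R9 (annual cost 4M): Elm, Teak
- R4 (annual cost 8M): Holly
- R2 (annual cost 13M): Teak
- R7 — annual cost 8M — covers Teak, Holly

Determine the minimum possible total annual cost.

The greedy cost-per-new-station heuristic would pick R9 and R4 for 12, but a cheaper cover exists.
R8 alone covers Elm, Teak, Holly — every station.
Total annual cost: 10.
No cover costs less than 10.

10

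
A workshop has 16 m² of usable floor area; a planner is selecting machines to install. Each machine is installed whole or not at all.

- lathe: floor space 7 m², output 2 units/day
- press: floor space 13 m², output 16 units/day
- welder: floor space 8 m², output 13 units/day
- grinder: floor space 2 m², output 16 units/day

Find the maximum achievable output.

32

Allowing fractional choices, the relaxed optimum would be about 36.4, but machines are indivisible.
welder + grinder: floor space 8 + 2 = 10 ≤ 16, output 13 + 16 = 29.
press + grinder: floor space 13 + 2 = 15 ≤ 16, output 16 + 16 = 32.
Best is press and grinder with total output 32.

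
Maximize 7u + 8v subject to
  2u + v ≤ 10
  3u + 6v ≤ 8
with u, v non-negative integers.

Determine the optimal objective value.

14

The continuous relaxation peaks at (2.67, 0) with value 18.67; rounding to a feasible lattice point costs some objective.
(u,v)=(2,0): 2·2+1·0=4≤10, 3·2+6·0=6≤8, objective 14.
(u,v)=(1,0): 2·1+1·0=2≤10, 3·1+6·0=3≤8, objective 7.
Maximum is 14 at (u,v)=(2,0).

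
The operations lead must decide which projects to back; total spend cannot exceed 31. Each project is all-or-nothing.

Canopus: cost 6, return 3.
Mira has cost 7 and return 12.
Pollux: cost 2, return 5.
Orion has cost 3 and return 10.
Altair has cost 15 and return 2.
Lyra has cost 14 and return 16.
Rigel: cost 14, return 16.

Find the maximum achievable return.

43

This is an integer program with binary decision variables.
Take Mira, Pollux, Orion, and Lyra: cost 7 + 2 + 3 + 14 = 26 ≤ 31, return 12 + 5 + 10 + 16 = 43.
No feasible combination exceeds this.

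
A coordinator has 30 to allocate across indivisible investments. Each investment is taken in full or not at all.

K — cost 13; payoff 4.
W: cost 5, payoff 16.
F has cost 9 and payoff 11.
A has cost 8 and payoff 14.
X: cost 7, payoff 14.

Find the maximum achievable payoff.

55

W + F + X: cost 5 + 9 + 7 = 21 ≤ 30, payoff 16 + 11 + 14 = 41.
W + A + X: cost 5 + 8 + 7 = 20 ≤ 30, payoff 16 + 14 + 14 = 44.
W + F + A + X: cost 5 + 9 + 8 + 7 = 29 ≤ 30, payoff 16 + 11 + 14 + 14 = 55.
Best is W, F, A, and X with total payoff 55.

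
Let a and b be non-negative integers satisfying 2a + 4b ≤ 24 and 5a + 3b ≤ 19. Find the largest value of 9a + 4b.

31

(a,b)=(3,1) is feasible, giving 31.
(a,b)=(3,0) is feasible, giving 27.
(a,b)=(2,2) is feasible, giving 26.
Maximum is 31 at (a,b)=(3,1).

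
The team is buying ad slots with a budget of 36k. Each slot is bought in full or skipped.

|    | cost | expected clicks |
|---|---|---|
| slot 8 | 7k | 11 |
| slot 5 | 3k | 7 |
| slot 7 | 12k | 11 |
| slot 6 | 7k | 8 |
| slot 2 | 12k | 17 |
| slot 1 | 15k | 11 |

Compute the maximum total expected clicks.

46

This is an integer program with binary decision variables.
Allowing fractional choices, the relaxed optimum would be about 49.4, but ad slots are indivisible.
slot 8 + slot 5 + slot 7 + slot 2: cost 7 + 3 + 12 + 12 = 34 ≤ 36, expected clicks 11 + 7 + 11 + 17 = 46.
slot 8 + slot 5 + slot 6 + slot 2: cost 7 + 3 + 7 + 12 = 29 ≤ 36, expected clicks 11 + 7 + 8 + 17 = 43.
Best is slot 8, slot 5, slot 7, and slot 2 with total expected clicks 46.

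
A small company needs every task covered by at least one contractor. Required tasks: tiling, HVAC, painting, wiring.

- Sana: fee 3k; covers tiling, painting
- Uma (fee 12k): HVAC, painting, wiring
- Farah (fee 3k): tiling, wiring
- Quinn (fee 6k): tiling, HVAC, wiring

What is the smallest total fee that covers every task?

9

The greedy cost-per-new-task heuristic would pick Sana, Farah, and Quinn for 12, but a cheaper cover exists.
Choose Sana and Quinn: together they cover tiling, HVAC, painting, wiring — every task.
Total fee: 3 + 6 = 9.
No cover costs less than 9.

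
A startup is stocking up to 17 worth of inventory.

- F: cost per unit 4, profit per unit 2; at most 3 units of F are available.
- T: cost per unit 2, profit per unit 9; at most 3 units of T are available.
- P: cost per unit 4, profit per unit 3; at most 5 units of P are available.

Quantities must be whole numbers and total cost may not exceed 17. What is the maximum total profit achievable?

33

T has the best ratio (9/2); taking only T gives at most 3×9 = 27 (stopped by the supply cap of 3).
Mixing does better — 3×T and 2×P: cost 14 ≤ 17, profit 3·9 + 2·3 = 33.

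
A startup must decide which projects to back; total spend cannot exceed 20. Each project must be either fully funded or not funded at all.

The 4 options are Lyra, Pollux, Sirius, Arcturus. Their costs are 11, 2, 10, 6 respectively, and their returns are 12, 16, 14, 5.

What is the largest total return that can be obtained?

Take Pollux, Sirius, and Arcturus: cost 2 + 10 + 6 = 18 ≤ 20, return 16 + 14 + 5 = 35.
No other feasible combination does better.

35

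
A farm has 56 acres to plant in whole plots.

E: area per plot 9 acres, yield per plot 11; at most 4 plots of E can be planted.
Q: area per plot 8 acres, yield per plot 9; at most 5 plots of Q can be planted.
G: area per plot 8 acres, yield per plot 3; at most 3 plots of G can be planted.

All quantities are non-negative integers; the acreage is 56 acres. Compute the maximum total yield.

62

This is a bounded integer knapsack.
E has the best ratio (11/9); taking only E gives at most 4×11 = 44 (stopped by the supply cap of 4).
Mixing does better — 4×E and 2×Q: area 52 ≤ 56, yield 4·11 + 2·9 = 62.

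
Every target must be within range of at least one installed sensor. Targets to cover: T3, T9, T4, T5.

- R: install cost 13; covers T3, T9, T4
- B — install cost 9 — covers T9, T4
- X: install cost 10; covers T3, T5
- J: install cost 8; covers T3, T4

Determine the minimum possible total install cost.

Choose B and X: together they cover T3, T9, T4, T5 — every target.
Total install cost: 9 + 10 = 19.

19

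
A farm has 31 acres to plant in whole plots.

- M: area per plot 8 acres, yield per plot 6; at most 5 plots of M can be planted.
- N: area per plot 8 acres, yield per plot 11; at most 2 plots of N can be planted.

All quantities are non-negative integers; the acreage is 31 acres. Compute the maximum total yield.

N has the best ratio (11/8); taking only N gives at most 2×11 = 22 (stopped by the supply cap of 2).
Mixing does better — 1×M and 2×N: area 24 ≤ 31, yield 1·6 + 2·11 = 28.

28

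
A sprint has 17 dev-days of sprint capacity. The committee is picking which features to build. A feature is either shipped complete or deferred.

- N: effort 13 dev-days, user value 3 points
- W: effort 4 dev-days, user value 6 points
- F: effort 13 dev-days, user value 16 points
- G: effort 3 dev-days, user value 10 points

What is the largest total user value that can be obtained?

F + G: effort 13 + 3 = 16 ≤ 17, user value 16 + 10 = 26.
W + F: effort 4 + 13 = 17 ≤ 17, user value 6 + 16 = 22.
W + G: effort 4 + 3 = 7 ≤ 17, user value 6 + 10 = 16.
Best is F and G with total user value 26.

26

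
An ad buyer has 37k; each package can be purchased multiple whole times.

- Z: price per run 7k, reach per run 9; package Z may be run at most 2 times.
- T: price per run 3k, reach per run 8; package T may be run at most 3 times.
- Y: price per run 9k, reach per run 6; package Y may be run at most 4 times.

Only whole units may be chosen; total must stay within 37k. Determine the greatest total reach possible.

T has the best ratio (8/3); taking only T gives at most 3×8 = 24 (stopped by the supply cap of 3).
Mixing does better — 2×Z, 3×T, and 1×Y: price 32 ≤ 37, reach 2·9 + 3·8 + 1·6 = 48.

48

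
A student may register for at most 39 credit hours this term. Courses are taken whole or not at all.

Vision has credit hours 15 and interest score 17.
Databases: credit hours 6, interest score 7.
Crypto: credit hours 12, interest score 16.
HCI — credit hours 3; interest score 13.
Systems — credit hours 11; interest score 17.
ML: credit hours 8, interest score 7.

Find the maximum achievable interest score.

Take Vision, Databases, HCI, and Systems: credit hours 15 + 6 + 3 + 11 = 35 ≤ 39, interest score 17 + 7 + 13 + 17 = 54.
No feasible combination exceeds this.

54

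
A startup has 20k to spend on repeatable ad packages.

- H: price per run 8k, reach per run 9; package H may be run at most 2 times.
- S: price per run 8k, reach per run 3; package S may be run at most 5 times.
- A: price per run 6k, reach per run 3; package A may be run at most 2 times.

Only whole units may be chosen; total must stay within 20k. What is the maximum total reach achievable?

H has the best ratio (9/8); taking only H gives at most 2×9 = 18 (stopped by the price limit).
Optimal: 2×H: price 16 ≤ 20, reach 2·9 = 18.

18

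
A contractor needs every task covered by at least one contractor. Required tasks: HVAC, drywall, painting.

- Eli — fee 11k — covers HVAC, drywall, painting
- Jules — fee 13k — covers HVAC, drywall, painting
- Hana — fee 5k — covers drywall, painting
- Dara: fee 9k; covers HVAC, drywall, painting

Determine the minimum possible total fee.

The greedy cost-per-new-task heuristic would pick Hana and Dara for 14, but a cheaper cover exists.
Dara alone covers HVAC, drywall, painting — every task.
Total fee: 9.
No cover costs less than 9.

9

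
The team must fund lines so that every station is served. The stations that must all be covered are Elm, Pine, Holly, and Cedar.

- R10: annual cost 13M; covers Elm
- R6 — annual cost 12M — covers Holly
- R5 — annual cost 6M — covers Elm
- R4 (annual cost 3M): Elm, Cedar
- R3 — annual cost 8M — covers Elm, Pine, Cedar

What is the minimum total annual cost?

The greedy cost-per-new-station heuristic would pick R4, R3, and R6 for 23, but a cheaper cover exists.
Choose R6 and R3: together they cover Elm, Pine, Holly, Cedar — every station.
Total annual cost: 12 + 8 = 20.
No cover costs less than 20.

20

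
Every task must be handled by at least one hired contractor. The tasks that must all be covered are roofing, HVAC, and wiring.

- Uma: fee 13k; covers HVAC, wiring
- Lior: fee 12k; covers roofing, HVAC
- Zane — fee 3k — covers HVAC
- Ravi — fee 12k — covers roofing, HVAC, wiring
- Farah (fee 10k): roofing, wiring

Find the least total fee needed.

12

This is a weighted set-cover instance.
The greedy cost-per-new-task heuristic would pick Zane and Farah for 13, but a cheaper cover exists.
Ravi alone covers roofing, HVAC, wiring — every task.
Total fee: 12.
No cover costs less than 12.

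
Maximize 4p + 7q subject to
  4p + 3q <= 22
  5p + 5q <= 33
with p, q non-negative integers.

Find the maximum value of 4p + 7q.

42

Relaxing integrality, the LP optimum is 46.20 at (p,q) = (0, 6.6), which is not an integer point.
(p,q)=(0,6): 4·0+3·6=18≤22, 5·0+5·6=30≤33, objective 42.
(p,q)=(1,5): 4·1+3·5=19≤22, 5·1+5·5=30≤33, objective 39.
(p,q)=(0,5): 4·0+3·5=15≤22, 5·0+5·5=25≤33, objective 35.
No feasible integer point exceeds 42.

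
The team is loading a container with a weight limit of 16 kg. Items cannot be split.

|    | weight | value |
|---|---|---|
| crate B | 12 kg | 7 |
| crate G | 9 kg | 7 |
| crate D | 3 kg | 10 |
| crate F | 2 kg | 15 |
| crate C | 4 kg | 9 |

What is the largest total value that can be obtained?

Allowing fractional choices, the relaxed optimum would be about 39.4, but items are indivisible.
crate G + crate F + crate C: weight 9 + 2 + 4 = 15 ≤ 16, value 7 + 15 + 9 = 31.
crate D + crate F + crate C: weight 3 + 2 + 4 = 9 ≤ 16, value 10 + 15 + 9 = 34.
crate G + crate D + crate F: weight 9 + 3 + 2 = 14 ≤ 16, value 7 + 10 + 15 = 32.
Best is crate D, crate F, and crate C with total value 34.

34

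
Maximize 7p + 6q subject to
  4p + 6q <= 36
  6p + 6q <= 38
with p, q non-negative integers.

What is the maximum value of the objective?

42

(p,q)=(6,0) is feasible, giving 42.
(p,q)=(5,1) is feasible, giving 41.
(p,q)=(5,0) is feasible, giving 35.
The best lattice point is (6,0), giving 42.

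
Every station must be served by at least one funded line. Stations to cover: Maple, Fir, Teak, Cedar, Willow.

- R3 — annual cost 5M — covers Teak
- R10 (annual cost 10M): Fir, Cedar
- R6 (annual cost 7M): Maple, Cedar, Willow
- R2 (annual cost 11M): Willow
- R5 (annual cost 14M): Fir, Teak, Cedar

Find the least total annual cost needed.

This is a weighted set-cover instance.
The greedy cost-per-new-station heuristic would pick R6, R3, and R10 for 22, but a cheaper cover exists.
Choose R6 and R5: together they cover Maple, Fir, Teak, Cedar, Willow — every station.
Total annual cost: 7 + 14 = 21.
No cover costs less than 21.

21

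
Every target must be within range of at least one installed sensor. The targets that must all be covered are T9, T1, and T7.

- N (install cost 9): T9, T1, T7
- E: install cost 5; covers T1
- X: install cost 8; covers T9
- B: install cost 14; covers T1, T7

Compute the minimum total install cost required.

9

N alone covers T9, T1, T7 — every target.
Total install cost: 9.
No cover costs less than 9.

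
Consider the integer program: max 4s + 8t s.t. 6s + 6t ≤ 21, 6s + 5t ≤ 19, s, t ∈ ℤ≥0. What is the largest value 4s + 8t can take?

Relaxing integrality, the LP optimum is 28.00 at (s,t) = (0, 3.5), which is not an integer point.
(s,t)=(0,3) is feasible, giving 24.
(s,t)=(1,2) is feasible, giving 20.
(s,t)=(0,2) is feasible, giving 16.
Maximum is 24 at (s,t)=(0,3).

24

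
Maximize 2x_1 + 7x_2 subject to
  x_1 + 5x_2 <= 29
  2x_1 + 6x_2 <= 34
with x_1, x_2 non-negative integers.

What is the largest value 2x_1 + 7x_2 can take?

(x_1,x_2)=(2,5) is feasible, giving 39.
(x_1,x_2)=(1,5) is feasible, giving 37.
(x_1,x_2)=(0,5) is feasible, giving 35.
No feasible integer point exceeds 39.

39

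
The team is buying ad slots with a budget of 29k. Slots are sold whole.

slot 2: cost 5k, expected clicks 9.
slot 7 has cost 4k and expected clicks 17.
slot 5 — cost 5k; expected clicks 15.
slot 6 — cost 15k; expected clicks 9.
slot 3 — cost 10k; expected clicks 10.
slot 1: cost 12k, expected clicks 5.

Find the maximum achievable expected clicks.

51

Take slot 2, slot 7, slot 5, and slot 3: cost 5 + 4 + 5 + 10 = 24 ≤ 29, expected clicks 9 + 17 + 15 + 10 = 51.
No other feasible combination does better.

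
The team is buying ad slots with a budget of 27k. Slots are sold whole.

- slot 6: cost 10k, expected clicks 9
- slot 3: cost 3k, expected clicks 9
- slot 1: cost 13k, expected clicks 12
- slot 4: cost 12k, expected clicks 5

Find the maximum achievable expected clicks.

30

Allowing fractional choices, the relaxed optimum would be about 30.4, but ad slots are indivisible.
slot 3 + slot 1: cost 3 + 13 = 16 ≤ 27, expected clicks 9 + 12 = 21.
slot 6 + slot 3 + slot 1: cost 10 + 3 + 13 = 26 ≤ 27, expected clicks 9 + 9 + 12 = 30.
slot 6 + slot 3 + slot 4: cost 10 + 3 + 12 = 25 ≤ 27, expected clicks 9 + 9 + 5 = 23.
Best is slot 6, slot 3, and slot 1 with total expected clicks 30.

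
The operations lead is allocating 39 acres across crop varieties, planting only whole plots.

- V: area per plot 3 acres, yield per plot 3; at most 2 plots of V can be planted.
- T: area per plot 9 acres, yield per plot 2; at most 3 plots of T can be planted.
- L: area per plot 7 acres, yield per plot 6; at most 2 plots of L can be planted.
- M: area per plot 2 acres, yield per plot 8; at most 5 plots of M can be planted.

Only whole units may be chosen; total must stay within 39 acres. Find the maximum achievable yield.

M has the best ratio (8/2); taking only M gives at most 5×8 = 40 (stopped by the supply cap of 5).
Mixing does better — 2×V, 1×T, 2×L, and 5×M: area 39 ≤ 39, yield 2·3 + 1·2 + 2·6 + 5·8 = 60.

60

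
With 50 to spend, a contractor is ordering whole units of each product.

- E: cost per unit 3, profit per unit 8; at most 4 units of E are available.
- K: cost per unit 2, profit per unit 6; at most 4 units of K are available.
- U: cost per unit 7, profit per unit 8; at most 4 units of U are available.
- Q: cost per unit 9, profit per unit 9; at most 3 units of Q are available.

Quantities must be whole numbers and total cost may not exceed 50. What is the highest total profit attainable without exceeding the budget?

This is a bounded integer knapsack.
4×E, 4×K, 3×U, and 1×Q: cost 50 ≤ 50, profit 4·8 + 4·6 + 3·8 + 1·9 = 89.
4×E, 4×K, and 4×U: cost 48 ≤ 50, profit 4·8 + 4·6 + 4·8 = 88.
Best is 89.

89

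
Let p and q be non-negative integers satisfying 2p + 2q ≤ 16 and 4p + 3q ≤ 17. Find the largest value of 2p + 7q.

Relaxing integrality, the LP optimum is 39.67 at (p,q) = (0, 5.67), which is not an integer point.
(p,q)=(0,5): 2·0+2·5=10≤16, 4·0+3·5=15≤17, objective 35.
(p,q)=(1,4): 2·1+2·4=10≤16, 4·1+3·4=16≤17, objective 30.
(p,q)=(0,4): 2·0+2·4=8≤16, 4·0+3·4=12≤17, objective 28.
No feasible integer point exceeds 35.

35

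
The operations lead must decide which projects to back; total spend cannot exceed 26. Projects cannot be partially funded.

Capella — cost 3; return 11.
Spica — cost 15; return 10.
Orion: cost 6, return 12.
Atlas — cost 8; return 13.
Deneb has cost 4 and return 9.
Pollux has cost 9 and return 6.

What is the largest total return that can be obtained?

45

Allowing fractional choices, the relaxed optimum would be about 48.3, but projects are indivisible.
Capella + Orion + Atlas + Deneb: cost 3 + 6 + 8 + 4 = 21 ≤ 26, return 11 + 12 + 13 + 9 = 45.
Capella + Orion + Atlas + Pollux: cost 3 + 6 + 8 + 9 = 26 ≤ 26, return 11 + 12 + 13 + 6 = 42.
Best is Capella, Orion, Atlas, and Deneb with total return 45.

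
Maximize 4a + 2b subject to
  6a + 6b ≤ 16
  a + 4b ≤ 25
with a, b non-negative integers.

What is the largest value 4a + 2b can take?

8

(a,b)=(2,0) is feasible, giving 8.
(a,b)=(1,1) is feasible, giving 6.
No feasible integer point exceeds 8.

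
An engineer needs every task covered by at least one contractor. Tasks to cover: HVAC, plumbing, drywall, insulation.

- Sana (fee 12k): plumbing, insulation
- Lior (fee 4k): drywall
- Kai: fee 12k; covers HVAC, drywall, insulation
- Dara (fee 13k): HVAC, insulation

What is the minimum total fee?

24

This is a weighted set-cover instance.
The greedy cost-per-new-task heuristic would pick Lior, Sana, and Kai for 28, but a cheaper cover exists.
Choose Sana and Kai: together they cover HVAC, plumbing, drywall, insulation — every task.
Total fee: 12 + 12 = 24.
No cover costs less than 24.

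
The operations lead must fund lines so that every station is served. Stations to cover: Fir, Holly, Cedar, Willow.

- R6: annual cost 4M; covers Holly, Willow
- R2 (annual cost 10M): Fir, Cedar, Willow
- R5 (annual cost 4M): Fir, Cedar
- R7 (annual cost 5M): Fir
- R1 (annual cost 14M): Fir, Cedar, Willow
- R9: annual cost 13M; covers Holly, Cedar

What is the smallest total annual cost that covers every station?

Choose R6 and R5: together they cover Fir, Holly, Cedar, Willow — every station.
Total annual cost: 4 + 4 = 8.
No cover costs less than 8.

8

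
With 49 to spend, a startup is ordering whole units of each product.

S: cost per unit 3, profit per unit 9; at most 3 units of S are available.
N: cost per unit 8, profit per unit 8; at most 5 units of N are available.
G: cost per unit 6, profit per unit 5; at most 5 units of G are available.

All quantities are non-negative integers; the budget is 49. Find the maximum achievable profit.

67

This is a bounded integer knapsack.
Take 3×S and 5×N: cost 49 ≤ 49, profit 3·9 + 5·8 = 67.
S has the best ratio (9/3) and is taken to its limit of 3; remaining capacity is filled optimally with the others.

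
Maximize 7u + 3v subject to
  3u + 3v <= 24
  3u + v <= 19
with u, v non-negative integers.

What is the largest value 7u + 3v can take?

(u,v)=(6,1): 3·6+3·1=21≤24, 3·6+1·1=19≤19, objective 45.
(u,v)=(5,3): 3·5+3·3=24≤24, 3·5+1·3=18≤19, objective 44.
(u,v)=(6,0): 3·6+3·0=18≤24, 3·6+1·0=18≤19, objective 42.
No feasible integer point exceeds 45.

45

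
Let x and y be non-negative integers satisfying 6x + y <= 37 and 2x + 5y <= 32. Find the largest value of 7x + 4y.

Relaxing integrality, the LP optimum is 55.11 at (x,y) = (5.46, 4.21), which is not an integer point.
(x,y)=(5,4): 6·5+1·4=34≤37, 2·5+5·4=30≤32, objective 51.
(x,y)=(5,3): 6·5+1·3=33≤37, 2·5+5·3=25≤32, objective 47.
(x,y)=(4,4): 6·4+1·4=28≤37, 2·4+5·4=28≤32, objective 44.
(x,y)=(4,3): 6·4+1·3=27≤37, 2·4+5·3=23≤32, objective 40.
Maximum is 51 at (x,y)=(5,4).

51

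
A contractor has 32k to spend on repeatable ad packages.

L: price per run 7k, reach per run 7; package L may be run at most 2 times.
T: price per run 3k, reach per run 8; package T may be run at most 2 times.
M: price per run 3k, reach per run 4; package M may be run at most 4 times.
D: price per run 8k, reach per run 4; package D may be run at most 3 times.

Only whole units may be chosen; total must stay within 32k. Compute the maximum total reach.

This is a bounded integer knapsack.
2×L, 2×T, and 3×M: price 29 ≤ 32, reach 2·7 + 2·8 + 3·4 = 42.
2×L, 2×T, and 4×M: price 32 ≤ 32, reach 2·7 + 2·8 + 4·4 = 46.
Best is 46.

46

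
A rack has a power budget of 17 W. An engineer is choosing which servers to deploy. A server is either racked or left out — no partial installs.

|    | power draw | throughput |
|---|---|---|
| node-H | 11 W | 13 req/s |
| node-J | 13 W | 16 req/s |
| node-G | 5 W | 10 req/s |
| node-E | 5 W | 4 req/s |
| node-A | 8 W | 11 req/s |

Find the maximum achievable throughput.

node-H + node-G: power draw 11 + 5 = 16 ≤ 17, throughput 13 + 10 = 23.
node-G + node-A: power draw 5 + 8 = 13 ≤ 17, throughput 10 + 11 = 21.
Best is node-H and node-G with total throughput 23.

23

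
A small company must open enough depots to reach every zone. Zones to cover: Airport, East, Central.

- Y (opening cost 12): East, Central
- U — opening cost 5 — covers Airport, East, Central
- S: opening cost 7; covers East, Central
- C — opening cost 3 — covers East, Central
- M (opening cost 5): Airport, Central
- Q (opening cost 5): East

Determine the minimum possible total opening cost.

U alone covers Airport, East, Central — every zone.
Total opening cost: 5.

5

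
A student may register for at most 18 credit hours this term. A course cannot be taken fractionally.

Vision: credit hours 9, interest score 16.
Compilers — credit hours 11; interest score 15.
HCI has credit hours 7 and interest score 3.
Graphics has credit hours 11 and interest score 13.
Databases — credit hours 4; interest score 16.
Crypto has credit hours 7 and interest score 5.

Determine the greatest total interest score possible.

Treat it as a binary knapsack problem.
Take Vision and Databases: credit hours 9 + 4 = 13 ≤ 18, interest score 16 + 16 = 32.
No other feasible combination does better.

32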